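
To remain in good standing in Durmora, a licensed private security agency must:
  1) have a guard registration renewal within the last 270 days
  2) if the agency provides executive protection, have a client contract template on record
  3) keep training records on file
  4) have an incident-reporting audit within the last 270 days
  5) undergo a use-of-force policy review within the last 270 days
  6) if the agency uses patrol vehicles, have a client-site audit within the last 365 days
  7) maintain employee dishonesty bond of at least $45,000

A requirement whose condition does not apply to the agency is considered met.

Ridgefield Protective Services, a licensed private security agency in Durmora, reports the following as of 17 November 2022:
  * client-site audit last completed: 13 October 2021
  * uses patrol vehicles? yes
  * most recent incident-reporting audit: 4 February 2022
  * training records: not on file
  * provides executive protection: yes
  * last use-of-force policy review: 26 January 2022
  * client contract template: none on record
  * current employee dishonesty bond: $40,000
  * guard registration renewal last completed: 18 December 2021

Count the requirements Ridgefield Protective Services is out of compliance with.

1. guard registration renewal 334 days ago vs limit 270 → not met
2. condition 'provides executive protection' holds; client contract template absent → not met
3. training records absent → not met
4. incident-reporting audit 286 days ago vs limit 270 → not met
5. use-of-force policy review 295 days ago vs limit 270 → not met
6. condition 'uses patrol vehicles' holds; client-site audit 400 days ago vs limit 365 → not met
7. employee dishonesty bond $40,000 < $45,000 → not met
Not met: 7 of 7

7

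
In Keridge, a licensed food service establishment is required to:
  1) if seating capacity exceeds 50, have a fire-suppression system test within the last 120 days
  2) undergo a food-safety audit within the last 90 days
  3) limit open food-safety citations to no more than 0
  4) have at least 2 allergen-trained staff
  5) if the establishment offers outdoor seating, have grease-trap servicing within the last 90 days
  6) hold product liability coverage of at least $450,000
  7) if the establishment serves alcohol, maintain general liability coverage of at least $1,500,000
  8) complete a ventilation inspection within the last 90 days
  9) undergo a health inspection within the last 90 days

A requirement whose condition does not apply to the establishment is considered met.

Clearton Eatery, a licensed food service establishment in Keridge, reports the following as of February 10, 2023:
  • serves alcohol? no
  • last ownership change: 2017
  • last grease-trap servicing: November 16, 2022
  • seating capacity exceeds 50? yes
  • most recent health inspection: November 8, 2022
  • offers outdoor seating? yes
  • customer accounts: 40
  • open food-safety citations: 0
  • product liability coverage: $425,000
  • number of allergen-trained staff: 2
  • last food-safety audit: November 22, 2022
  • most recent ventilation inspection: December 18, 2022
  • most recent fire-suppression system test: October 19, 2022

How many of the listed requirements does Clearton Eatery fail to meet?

1. condition 'seating capacity exceeds 50' holds; fire-suppression system test 114 days ago vs limit 120 → met
2. food-safety audit 80 days ago vs limit 90 → met
3. open food-safety citations 0 ≤ 0 → met
4. allergen-trained staff 2 ≥ 2 → met
5. condition 'offers outdoor seating' holds; grease-trap servicing 86 days ago vs limit 90 → met
6. product liability coverage $425,000 < $450,000 → not met
7. condition 'serves alcohol' does not hold → requirement n/a → met
8. ventilation inspection 54 days ago vs limit 90 → met
9. health inspection 94 days ago vs limit 90 → not met
Not met: 2 of 9

2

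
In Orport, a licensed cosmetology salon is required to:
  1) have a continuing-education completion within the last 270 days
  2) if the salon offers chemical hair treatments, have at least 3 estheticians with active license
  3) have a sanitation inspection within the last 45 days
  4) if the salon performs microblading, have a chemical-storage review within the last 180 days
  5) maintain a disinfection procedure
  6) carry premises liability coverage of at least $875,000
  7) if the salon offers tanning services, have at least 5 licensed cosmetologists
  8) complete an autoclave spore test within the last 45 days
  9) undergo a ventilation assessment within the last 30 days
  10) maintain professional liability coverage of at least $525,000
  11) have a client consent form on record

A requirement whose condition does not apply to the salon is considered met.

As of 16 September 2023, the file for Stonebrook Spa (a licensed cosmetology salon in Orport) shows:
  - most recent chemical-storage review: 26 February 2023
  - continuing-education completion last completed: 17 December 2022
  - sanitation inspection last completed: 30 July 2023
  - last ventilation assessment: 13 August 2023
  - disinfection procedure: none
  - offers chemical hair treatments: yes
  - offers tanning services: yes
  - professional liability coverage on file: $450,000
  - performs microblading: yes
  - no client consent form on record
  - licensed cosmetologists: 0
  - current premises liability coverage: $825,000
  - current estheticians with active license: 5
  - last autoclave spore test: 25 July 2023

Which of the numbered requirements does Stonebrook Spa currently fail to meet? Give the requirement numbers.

1. continuing-education completion 273 days ago vs limit 270 → not met
2. condition 'offers chemical hair treatments' holds; estheticians with active license 5 ≥ 3 → met
3. sanitation inspection 48 days ago vs limit 45 → not met
4. condition 'performs microblading' holds; chemical-storage review 202 days ago vs limit 180 → not met
5. disinfection procedure absent → not met
6. premises liability coverage $825,000 < $875,000 → not met
7. condition 'offers tanning services' holds; licensed cosmetologists 0 < 5 → not met
8. autoclave spore test 53 days ago vs limit 45 → not met
9. ventilation assessment 34 days ago vs limit 30 → not met
10. professional liability coverage $450,000 < $525,000 → not met
11. client consent form absent → not met
Not met: 1, 3, 4, 5, 6, 7, 8, 9, 10, 11

1, 3, 4, 5, 6, 7, 8, 9, 10, 11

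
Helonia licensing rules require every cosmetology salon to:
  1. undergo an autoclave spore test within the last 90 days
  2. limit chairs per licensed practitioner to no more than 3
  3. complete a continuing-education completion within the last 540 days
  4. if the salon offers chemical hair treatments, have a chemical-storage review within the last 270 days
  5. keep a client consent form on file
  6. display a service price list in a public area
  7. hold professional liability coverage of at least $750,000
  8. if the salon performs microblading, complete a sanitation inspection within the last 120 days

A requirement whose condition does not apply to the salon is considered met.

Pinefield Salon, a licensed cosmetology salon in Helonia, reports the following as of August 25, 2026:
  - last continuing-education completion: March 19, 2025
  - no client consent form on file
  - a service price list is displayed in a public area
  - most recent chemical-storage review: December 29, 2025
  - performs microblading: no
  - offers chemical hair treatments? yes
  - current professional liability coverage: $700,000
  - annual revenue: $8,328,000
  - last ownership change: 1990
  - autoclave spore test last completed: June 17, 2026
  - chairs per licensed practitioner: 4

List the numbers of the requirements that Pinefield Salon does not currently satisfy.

2, 5, 7

1. autoclave spore test 69 days ago vs limit 90 → met
2. chairs per licensed practitioner 4 > 3 → not met
3. continuing-education completion 524 days ago vs limit 540 → met
4. condition 'offers chemical hair treatments' holds; chemical-storage review 239 days ago vs limit 270 → met
5. client consent form absent → not met
6. service price list present → met
7. professional liability coverage $700,000 < $750,000 → not met
8. condition 'performs microblading' does not hold → requirement n/a → met
Not met: 2, 5, 7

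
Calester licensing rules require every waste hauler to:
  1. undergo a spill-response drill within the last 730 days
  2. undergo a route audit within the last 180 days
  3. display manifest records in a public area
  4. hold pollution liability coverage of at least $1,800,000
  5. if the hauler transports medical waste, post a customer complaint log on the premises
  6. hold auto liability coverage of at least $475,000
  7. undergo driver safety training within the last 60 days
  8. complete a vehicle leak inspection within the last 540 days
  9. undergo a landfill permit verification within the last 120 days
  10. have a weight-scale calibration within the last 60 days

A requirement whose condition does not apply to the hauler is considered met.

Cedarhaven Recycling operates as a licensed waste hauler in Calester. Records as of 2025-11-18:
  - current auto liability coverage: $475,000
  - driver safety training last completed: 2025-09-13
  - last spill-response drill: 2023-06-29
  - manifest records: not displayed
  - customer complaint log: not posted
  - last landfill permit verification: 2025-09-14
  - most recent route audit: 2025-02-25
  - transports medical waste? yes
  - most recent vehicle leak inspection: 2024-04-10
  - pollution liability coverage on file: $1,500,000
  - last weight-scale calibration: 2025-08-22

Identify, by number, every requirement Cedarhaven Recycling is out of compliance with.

1. spill-response drill 873 days ago vs limit 730 → not met
2. route audit 266 days ago vs limit 180 → not met
3. manifest records absent → not met
4. pollution liability coverage $1,500,000 < $1,800,000 → not met
5. condition 'transports medical waste' holds; customer complaint log absent → not met
6. auto liability coverage $475,000 ≥ $475,000 → met
7. driver safety training 66 days ago vs limit 60 → not met
8. vehicle leak inspection 587 days ago vs limit 540 → not met
9. landfill permit verification 65 days ago vs limit 120 → met
10. weight-scale calibration 88 days ago vs limit 60 → not met
Not met: 1, 2, 3, 4, 5, 7, 8, 10

1, 2, 3, 4, 5, 7, 8, 10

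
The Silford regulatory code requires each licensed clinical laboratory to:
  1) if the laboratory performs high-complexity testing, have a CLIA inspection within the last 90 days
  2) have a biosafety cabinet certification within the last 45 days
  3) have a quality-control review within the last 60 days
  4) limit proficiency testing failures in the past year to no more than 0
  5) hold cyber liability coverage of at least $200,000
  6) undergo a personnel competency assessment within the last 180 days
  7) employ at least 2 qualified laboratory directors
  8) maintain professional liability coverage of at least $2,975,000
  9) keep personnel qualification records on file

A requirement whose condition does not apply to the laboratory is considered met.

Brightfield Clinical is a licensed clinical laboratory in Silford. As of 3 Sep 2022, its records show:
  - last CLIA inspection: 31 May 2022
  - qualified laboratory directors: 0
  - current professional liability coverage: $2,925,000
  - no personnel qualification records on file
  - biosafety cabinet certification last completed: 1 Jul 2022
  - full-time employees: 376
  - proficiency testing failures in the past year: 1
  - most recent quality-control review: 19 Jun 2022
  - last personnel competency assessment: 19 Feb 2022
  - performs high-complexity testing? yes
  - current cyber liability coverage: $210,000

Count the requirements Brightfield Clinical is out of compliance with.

8

1. condition 'performs high-complexity testing' holds; CLIA inspection 95 days ago vs limit 90 → not met
2. biosafety cabinet certification 64 days ago vs limit 45 → not met
3. quality-control review 76 days ago vs limit 60 → not met
4. proficiency testing failures in the past year 1 > 0 → not met
5. cyber liability coverage $210,000 ≥ $200,000 → met
6. personnel competency assessment 196 days ago vs limit 180 → not met
7. qualified laboratory directors 0 < 2 → not met
8. professional liability coverage $2,925,000 < $2,975,000 → not met
9. personnel qualification records absent → not met
Not met: 8 of 9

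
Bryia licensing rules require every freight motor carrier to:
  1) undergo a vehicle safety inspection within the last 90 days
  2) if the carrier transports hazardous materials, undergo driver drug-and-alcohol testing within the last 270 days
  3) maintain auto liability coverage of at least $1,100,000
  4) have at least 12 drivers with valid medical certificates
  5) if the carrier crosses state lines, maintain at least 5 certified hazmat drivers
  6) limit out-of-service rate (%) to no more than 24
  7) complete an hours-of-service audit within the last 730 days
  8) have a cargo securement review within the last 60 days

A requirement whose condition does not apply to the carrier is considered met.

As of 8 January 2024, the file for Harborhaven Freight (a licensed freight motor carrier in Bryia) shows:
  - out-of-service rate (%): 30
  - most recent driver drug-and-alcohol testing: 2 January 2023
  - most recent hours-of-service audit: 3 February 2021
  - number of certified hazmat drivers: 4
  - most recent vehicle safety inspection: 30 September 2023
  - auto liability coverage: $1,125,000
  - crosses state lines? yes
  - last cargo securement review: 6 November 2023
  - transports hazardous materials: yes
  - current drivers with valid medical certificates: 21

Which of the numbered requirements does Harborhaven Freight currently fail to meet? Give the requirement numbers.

1. vehicle safety inspection 100 days ago vs limit 90 → not met
2. condition 'transports hazardous materials' holds; driver drug-and-alcohol testing 371 days ago vs limit 270 → not met
3. auto liability coverage $1,125,000 ≥ $1,100,000 → met
4. drivers with valid medical certificates 21 ≥ 12 → met
5. condition 'crosses state lines' holds; certified hazmat drivers 4 < 5 → not met
6. out-of-service rate (%) 30 > 24 → not met
7. hours-of-service audit 1069 days ago vs limit 730 → not met
8. cargo securement review 63 days ago vs limit 60 → not met
Not met: 1, 2, 5, 6, 7, 8

1, 2, 5, 6, 7, 8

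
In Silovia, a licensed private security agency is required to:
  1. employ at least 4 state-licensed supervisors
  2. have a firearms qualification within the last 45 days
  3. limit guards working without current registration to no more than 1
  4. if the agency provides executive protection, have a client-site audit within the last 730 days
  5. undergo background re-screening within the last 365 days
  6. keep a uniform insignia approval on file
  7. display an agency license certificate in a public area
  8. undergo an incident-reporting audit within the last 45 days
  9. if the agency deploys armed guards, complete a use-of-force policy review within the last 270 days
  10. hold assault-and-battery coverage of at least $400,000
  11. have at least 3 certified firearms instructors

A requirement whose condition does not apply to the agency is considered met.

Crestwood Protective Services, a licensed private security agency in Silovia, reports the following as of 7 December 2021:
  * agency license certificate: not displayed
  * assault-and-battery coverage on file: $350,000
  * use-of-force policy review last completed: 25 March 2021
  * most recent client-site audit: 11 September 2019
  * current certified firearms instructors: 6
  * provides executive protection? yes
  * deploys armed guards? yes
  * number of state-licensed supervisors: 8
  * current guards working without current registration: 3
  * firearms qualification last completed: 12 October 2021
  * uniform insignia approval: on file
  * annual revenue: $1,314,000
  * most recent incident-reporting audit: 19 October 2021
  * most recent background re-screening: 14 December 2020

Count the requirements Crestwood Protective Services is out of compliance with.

1. state-licensed supervisors 8 ≥ 4 → met
2. firearms qualification 56 days ago vs limit 45 → not met
3. guards working without current registration 3 > 1 → not met
4. condition 'provides executive protection' holds; client-site audit 818 days ago vs limit 730 → not met
5. background re-screening 358 days ago vs limit 365 → met
6. uniform insignia approval present → met
7. agency license certificate absent → not met
8. incident-reporting audit 49 days ago vs limit 45 → not met
9. condition 'deploys armed guards' holds; use-of-force policy review 257 days ago vs limit 270 → met
10. assault-and-battery coverage $350,000 < $400,000 → not met
11. certified firearms instructors 6 ≥ 3 → met
Not met: 6 of 11

6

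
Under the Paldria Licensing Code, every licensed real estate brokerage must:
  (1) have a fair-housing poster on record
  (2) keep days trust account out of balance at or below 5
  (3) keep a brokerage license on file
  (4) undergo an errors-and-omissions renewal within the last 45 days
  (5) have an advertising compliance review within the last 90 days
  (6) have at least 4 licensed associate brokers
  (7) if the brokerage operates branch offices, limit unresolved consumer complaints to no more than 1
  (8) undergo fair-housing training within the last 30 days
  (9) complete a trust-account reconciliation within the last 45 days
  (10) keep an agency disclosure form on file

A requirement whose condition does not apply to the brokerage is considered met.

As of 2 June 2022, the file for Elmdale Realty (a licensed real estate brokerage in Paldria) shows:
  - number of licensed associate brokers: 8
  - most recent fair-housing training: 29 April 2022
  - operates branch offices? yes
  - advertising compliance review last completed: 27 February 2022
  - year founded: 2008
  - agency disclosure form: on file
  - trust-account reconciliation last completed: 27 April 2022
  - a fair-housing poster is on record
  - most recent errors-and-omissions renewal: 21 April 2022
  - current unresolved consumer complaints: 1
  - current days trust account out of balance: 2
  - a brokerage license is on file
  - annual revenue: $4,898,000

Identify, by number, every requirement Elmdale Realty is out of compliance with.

5, 8

1. fair-housing poster present → met
2. days trust account out of balance 2 ≤ 5 → met
3. brokerage license present → met
4. errors-and-omissions renewal 42 days ago vs limit 45 → met
5. advertising compliance review 95 days ago vs limit 90 → not met
6. licensed associate brokers 8 ≥ 4 → met
7. condition 'operates branch offices' holds; unresolved consumer complaints 1 ≤ 1 → met
8. fair-housing training 34 days ago vs limit 30 → not met
9. trust-account reconciliation 36 days ago vs limit 45 → met
10. agency disclosure form present → met
Not met: 5, 8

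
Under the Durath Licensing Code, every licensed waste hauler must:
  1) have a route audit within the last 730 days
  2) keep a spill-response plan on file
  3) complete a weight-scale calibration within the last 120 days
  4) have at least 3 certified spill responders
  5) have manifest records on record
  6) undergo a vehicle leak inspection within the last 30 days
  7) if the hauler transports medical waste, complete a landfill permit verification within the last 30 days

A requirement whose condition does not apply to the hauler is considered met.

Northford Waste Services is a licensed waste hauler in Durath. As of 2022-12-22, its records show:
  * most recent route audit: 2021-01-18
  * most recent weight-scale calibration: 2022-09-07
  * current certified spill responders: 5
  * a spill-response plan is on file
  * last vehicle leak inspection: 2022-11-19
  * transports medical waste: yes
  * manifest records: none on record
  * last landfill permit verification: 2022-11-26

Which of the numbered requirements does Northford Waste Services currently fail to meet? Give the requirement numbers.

1. route audit 703 days ago vs limit 730 → met
2. spill-response plan present → met
3. weight-scale calibration 106 days ago vs limit 120 → met
4. certified spill responders 5 ≥ 3 → met
5. manifest records absent → not met
6. vehicle leak inspection 33 days ago vs limit 30 → not met
7. condition 'transports medical waste' holds; landfill permit verification 26 days ago vs limit 30 → met
Not met: 5, 6

5, 6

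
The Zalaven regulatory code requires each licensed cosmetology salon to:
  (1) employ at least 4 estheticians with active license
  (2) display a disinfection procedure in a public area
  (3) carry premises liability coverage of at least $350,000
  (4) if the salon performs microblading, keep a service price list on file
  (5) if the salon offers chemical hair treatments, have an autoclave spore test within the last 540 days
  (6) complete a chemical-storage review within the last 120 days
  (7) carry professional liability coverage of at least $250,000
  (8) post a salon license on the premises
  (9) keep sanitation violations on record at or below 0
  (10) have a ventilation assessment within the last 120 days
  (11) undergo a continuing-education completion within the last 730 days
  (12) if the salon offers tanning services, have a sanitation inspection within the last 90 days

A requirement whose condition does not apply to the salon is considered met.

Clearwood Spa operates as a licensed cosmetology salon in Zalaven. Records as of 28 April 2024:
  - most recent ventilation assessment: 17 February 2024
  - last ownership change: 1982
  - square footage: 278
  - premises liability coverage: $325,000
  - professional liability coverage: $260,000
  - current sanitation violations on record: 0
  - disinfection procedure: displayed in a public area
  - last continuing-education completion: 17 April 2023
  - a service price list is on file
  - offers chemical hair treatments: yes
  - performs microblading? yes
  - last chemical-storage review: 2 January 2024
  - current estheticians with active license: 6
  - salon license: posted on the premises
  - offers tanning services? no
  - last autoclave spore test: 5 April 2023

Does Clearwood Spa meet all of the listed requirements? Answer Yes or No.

No

1. estheticians with active license 6 ≥ 4 → met
2. disinfection procedure present → met
3. premises liability coverage $325,000 < $350,000 → not met
4. condition 'performs microblading' holds; service price list present → met
5. condition 'offers chemical hair treatments' holds; autoclave spore test 389 days ago vs limit 540 → met
6. chemical-storage review 117 days ago vs limit 120 → met
7. professional liability coverage $260,000 ≥ $250,000 → met
8. salon license present → met
9. sanitation violations on record 0 ≤ 0 → met
10. ventilation assessment 71 days ago vs limit 120 → met
11. continuing-education completion 377 days ago vs limit 730 → met
12. condition 'offers tanning services' does not hold → requirement n/a → met
Not met: 3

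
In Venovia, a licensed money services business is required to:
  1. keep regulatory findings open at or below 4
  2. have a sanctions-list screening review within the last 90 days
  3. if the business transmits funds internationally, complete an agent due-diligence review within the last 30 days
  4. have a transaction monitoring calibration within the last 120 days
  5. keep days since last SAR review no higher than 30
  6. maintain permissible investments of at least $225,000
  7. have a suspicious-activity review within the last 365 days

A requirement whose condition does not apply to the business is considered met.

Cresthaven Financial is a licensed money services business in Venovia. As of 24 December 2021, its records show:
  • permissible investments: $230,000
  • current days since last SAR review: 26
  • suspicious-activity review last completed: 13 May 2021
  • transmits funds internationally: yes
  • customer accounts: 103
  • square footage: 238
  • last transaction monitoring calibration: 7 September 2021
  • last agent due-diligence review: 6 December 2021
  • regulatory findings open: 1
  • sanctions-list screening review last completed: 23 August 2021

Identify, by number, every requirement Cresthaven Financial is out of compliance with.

2

1. regulatory findings open 1 ≤ 4 → met
2. sanctions-list screening review 123 days ago vs limit 90 → not met
3. condition 'transmits funds internationally' holds; agent due-diligence review 18 days ago vs limit 30 → met
4. transaction monitoring calibration 108 days ago vs limit 120 → met
5. days since last SAR review 26 ≤ 30 → met
6. permissible investments $230,000 ≥ $225,000 → met
7. suspicious-activity review 225 days ago vs limit 365 → met
Not met: 2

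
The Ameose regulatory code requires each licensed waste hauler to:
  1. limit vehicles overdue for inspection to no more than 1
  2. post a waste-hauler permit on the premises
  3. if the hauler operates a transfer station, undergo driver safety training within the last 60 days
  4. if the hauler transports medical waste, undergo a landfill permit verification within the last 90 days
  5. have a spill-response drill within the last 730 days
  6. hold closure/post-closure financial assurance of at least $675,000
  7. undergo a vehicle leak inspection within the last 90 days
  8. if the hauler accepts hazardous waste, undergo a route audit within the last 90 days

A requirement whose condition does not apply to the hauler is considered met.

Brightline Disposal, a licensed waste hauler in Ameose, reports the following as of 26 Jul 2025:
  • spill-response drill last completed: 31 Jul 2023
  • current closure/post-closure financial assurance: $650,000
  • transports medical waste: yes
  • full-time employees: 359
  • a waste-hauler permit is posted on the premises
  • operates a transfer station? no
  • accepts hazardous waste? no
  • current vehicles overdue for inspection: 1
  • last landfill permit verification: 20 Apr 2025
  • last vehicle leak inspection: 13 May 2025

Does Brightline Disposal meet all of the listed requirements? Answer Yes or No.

No

1. vehicles overdue for inspection 1 ≤ 1 → met
2. waste-hauler permit present → met
3. condition 'operates a transfer station' does not hold → requirement n/a → met
4. condition 'transports medical waste' holds; landfill permit verification 97 days ago vs limit 90 → not met
5. spill-response drill 726 days ago vs limit 730 → met
6. closure/post-closure financial assurance $650,000 < $675,000 → not met
7. vehicle leak inspection 74 days ago vs limit 90 → met
8. condition 'accepts hazardous waste' does not hold → requirement n/a → met
Not met: 4, 6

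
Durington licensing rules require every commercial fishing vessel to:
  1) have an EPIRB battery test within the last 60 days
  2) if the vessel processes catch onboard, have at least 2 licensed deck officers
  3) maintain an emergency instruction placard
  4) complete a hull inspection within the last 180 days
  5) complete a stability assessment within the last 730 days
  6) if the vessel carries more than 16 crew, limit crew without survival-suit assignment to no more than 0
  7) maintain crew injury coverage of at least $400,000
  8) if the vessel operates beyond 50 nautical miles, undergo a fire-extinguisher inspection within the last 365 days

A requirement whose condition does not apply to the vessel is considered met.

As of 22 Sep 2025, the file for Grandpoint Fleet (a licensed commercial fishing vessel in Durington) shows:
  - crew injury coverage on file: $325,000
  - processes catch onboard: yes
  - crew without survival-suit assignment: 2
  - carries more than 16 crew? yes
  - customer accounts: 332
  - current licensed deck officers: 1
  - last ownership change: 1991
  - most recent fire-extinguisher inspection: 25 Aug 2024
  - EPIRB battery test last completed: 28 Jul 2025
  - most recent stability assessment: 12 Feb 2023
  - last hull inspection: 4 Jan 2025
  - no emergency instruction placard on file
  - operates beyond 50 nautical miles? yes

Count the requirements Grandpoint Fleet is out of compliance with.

7

1. EPIRB battery test 56 days ago vs limit 60 → met
2. condition 'processes catch onboard' holds; licensed deck officers 1 < 2 → not met
3. emergency instruction placard absent → not met
4. hull inspection 261 days ago vs limit 180 → not met
5. stability assessment 953 days ago vs limit 730 → not met
6. condition 'carries more than 16 crew' holds; crew without survival-suit assignment 2 > 0 → not met
7. crew injury coverage $325,000 < $400,000 → not met
8. condition 'operates beyond 50 nautical miles' holds; fire-extinguisher inspection 393 days ago vs limit 365 → not met
Not met: 7 of 8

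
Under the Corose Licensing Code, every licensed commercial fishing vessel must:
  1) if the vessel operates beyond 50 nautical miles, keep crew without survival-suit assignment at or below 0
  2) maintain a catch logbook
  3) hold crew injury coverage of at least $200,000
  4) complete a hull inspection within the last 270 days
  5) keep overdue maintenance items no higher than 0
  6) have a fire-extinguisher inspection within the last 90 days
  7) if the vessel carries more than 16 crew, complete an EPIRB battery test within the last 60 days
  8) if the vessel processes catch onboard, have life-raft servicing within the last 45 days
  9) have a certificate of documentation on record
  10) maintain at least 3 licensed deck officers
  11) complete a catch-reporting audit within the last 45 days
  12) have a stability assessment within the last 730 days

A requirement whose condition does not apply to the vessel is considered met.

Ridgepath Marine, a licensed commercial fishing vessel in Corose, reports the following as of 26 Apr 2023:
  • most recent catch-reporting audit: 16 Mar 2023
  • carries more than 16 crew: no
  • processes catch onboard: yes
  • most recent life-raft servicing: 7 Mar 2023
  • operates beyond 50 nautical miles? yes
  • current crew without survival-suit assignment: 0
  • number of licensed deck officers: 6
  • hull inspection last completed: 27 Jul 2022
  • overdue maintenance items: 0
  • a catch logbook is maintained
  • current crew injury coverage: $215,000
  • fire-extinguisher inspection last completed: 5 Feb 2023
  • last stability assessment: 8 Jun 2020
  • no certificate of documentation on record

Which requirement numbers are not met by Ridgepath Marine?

1. condition 'operates beyond 50 nautical miles' holds; crew without survival-suit assignment 0 ≤ 0 → met
2. catch logbook present → met
3. crew injury coverage $215,000 ≥ $200,000 → met
4. hull inspection 273 days ago vs limit 270 → not met
5. overdue maintenance items 0 ≤ 0 → met
6. fire-extinguisher inspection 80 days ago vs limit 90 → met
7. condition 'carries more than 16 crew' does not hold → requirement n/a → met
8. condition 'processes catch onboard' holds; life-raft servicing 50 days ago vs limit 45 → not met
9. certificate of documentation absent → not met
10. licensed deck officers 6 ≥ 3 → met
11. catch-reporting audit 41 days ago vs limit 45 → met
12. stability assessment 1052 days ago vs limit 730 → not met
Not met: 4, 8, 9, 12

4, 8, 9, 12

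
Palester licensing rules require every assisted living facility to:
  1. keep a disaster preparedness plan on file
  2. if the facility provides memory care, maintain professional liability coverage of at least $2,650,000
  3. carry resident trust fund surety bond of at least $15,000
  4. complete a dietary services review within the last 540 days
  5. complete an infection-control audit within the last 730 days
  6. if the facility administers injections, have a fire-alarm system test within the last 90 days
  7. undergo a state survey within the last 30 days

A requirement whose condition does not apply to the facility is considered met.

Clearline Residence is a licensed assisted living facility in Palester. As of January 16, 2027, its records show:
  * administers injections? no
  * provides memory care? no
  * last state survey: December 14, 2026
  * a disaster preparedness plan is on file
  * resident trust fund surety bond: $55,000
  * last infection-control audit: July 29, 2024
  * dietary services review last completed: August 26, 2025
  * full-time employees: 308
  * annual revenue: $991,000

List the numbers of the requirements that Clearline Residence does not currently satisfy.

1. disaster preparedness plan present → met
2. condition 'provides memory care' does not hold → requirement n/a → met
3. resident trust fund surety bond $55,000 ≥ $15,000 → met
4. dietary services review 508 days ago vs limit 540 → met
5. infection-control audit 901 days ago vs limit 730 → not met
6. condition 'administers injections' does not hold → requirement n/a → met
7. state survey 33 days ago vs limit 30 → not met
Not met: 5, 7

5, 7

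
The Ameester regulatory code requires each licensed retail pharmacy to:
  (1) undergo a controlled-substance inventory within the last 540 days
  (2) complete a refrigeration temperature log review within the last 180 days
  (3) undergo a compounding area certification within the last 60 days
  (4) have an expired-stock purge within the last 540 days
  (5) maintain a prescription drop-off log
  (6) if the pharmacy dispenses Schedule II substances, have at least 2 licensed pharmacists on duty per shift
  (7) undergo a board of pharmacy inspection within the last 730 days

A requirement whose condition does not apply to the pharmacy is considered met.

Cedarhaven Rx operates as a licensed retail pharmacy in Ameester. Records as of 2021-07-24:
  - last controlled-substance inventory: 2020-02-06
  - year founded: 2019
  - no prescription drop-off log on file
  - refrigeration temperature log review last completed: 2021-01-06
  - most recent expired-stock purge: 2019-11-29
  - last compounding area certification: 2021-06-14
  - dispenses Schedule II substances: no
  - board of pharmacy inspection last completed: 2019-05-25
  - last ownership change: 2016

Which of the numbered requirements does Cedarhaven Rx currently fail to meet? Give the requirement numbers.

2, 4, 5, 7

1. controlled-substance inventory 534 days ago vs limit 540 → met
2. refrigeration temperature log review 199 days ago vs limit 180 → not met
3. compounding area certification 40 days ago vs limit 60 → met
4. expired-stock purge 603 days ago vs limit 540 → not met
5. prescription drop-off log absent → not met
6. condition 'dispenses Schedule II substances' does not hold → requirement n/a → met
7. board of pharmacy inspection 791 days ago vs limit 730 → not met
Not met: 2, 4, 5, 7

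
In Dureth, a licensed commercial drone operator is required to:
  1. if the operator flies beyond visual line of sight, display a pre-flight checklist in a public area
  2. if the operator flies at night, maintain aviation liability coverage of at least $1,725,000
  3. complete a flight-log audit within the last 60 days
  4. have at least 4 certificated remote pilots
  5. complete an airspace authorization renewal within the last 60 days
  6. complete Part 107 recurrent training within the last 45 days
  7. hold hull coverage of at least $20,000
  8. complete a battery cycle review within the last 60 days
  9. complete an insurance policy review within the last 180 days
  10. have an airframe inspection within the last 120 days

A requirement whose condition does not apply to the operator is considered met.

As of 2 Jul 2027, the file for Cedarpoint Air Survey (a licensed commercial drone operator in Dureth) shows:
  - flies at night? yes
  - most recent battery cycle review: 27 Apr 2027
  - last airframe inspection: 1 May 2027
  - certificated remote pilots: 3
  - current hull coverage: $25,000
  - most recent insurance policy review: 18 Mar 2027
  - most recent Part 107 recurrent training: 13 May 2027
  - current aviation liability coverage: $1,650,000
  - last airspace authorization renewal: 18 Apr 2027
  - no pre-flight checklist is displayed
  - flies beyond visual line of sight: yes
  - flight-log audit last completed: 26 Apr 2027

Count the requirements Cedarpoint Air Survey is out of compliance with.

7

1. condition 'flies beyond visual line of sight' holds; pre-flight checklist absent → not met
2. condition 'flies at night' holds; aviation liability coverage $1,650,000 < $1,725,000 → not met
3. flight-log audit 67 days ago vs limit 60 → not met
4. certificated remote pilots 3 < 4 → not met
5. airspace authorization renewal 75 days ago vs limit 60 → not met
6. Part 107 recurrent training 50 days ago vs limit 45 → not met
7. hull coverage $25,000 ≥ $20,000 → met
8. battery cycle review 66 days ago vs limit 60 → not met
9. insurance policy review 106 days ago vs limit 180 → met
10. airframe inspection 62 days ago vs limit 120 → met
Not met: 7 of 10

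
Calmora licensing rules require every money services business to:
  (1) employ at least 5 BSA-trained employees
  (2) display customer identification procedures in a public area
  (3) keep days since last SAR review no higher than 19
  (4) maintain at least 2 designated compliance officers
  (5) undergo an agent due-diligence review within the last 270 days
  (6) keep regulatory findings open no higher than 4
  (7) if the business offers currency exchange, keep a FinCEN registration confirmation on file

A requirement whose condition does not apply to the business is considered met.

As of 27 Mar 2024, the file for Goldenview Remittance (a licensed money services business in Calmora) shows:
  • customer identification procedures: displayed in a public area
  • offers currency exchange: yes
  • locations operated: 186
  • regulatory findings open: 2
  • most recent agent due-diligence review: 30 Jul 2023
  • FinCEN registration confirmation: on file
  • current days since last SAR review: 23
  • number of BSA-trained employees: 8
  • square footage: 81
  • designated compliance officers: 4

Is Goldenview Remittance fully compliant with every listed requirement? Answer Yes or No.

No

1. BSA-trained employees 8 ≥ 5 → met
2. customer identification procedures present → met
3. days since last SAR review 23 > 19 → not met
4. designated compliance officers 4 ≥ 2 → met
5. agent due-diligence review 241 days ago vs limit 270 → met
6. regulatory findings open 2 ≤ 4 → met
7. condition 'offers currency exchange' holds; FinCEN registration confirmation present → met
Not met: 3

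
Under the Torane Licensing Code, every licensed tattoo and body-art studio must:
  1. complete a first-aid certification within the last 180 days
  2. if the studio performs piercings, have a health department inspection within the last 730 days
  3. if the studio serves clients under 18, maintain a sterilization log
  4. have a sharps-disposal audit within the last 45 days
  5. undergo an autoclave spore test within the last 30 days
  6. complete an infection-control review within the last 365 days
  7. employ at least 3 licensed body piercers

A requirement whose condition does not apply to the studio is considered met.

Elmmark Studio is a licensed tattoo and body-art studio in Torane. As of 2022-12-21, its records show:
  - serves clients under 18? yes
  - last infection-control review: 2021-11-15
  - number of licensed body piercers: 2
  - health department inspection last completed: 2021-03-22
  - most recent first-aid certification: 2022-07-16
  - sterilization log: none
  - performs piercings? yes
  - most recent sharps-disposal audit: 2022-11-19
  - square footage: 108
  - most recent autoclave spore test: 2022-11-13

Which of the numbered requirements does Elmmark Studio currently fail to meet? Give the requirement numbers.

1. first-aid certification 158 days ago vs limit 180 → met
2. condition 'performs piercings' holds; health department inspection 639 days ago vs limit 730 → met
3. condition 'serves clients under 18' holds; sterilization log absent → not met
4. sharps-disposal audit 32 days ago vs limit 45 → met
5. autoclave spore test 38 days ago vs limit 30 → not met
6. infection-control review 401 days ago vs limit 365 → not met
7. licensed body piercers 2 < 3 → not met
Not met: 3, 5, 6, 7

3, 5, 6, 7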